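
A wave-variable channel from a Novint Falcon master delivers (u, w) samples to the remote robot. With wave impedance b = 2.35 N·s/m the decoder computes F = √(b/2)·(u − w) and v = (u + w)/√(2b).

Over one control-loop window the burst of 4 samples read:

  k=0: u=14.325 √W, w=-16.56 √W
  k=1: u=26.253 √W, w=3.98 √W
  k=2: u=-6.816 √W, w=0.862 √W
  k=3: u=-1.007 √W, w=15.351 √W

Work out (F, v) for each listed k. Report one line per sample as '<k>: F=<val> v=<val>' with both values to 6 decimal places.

k=0: u−w=30.885000, u+w=-2.235000; √(b/2)=1.083974, √(2b)=2.167948; F=1.083974×30.885=33.478542, v=-2.235000/2.167948=-1.030929
k=1: u−w=22.273000, u+w=30.233000; √(b/2)=1.083974, √(2b)=2.167948; F=1.083974×22.273=24.143357, v=30.233000/2.167948=13.945443
k=2: u−w=-7.678000, u+w=-5.954000; √(b/2)=1.083974, √(2b)=2.167948; F=1.083974×(-7.678)=-8.322754, v=-5.954000/2.167948=-2.746375
k=3: u−w=-16.358000, u+w=14.344000; √(b/2)=1.083974, √(2b)=2.167948; F=1.083974×(-16.358)=-17.731649, v=14.344000/2.167948=6.616394

0: F=33.478542 v=-1.030929
1: F=24.143357 v=13.945443
2: F=-8.322754 v=-2.746375
3: F=-17.731649 v=6.616394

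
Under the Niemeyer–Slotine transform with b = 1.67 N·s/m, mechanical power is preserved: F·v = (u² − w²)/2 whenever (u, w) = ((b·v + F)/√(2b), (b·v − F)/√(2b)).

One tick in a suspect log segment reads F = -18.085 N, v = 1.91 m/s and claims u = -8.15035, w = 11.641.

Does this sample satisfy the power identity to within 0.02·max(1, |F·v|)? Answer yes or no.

yes

F·v = (-18.085)×1.91 = -34.54235 W.
(u² − w²)/2 = (66.42821 − 135.51288)/2 = -34.54234 W.
|Δ| = 0.00001;  2% of max(1, |F·v|) = 0.69085.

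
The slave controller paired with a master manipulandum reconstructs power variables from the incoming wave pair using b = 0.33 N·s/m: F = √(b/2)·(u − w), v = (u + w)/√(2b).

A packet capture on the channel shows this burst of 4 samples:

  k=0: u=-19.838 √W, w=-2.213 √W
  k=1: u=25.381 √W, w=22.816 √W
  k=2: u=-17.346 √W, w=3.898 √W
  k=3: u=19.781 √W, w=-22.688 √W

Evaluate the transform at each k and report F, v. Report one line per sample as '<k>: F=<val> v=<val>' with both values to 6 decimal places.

k=0: u−w=-17.625000, u+w=-22.051000; √(b/2)=0.406202, √(2b)=0.812404; F=0.406202×(-17.625)=-7.159309, v=-22.051000/0.812404=-27.142905
k=1: u−w=2.565000, u+w=48.197000; √(b/2)=0.406202, √(2b)=0.812404; F=0.406202×2.565=1.041908, v=48.197000/0.812404=59.326406
k=2: u−w=-21.244000, u+w=-13.448000; √(b/2)=0.406202, √(2b)=0.812404; F=0.406202×(-21.244)=-8.629354, v=-13.448000/0.812404=-16.553344
k=3: u−w=42.469000, u+w=-2.907000; √(b/2)=0.406202, √(2b)=0.812404; F=0.406202×42.469=17.250989, v=-2.907000/0.812404=-3.578270

0: F=-7.159309 v=-27.142905
1: F=1.041908 v=59.326406
2: F=-8.629354 v=-16.553344
3: F=17.250989 v=-3.578270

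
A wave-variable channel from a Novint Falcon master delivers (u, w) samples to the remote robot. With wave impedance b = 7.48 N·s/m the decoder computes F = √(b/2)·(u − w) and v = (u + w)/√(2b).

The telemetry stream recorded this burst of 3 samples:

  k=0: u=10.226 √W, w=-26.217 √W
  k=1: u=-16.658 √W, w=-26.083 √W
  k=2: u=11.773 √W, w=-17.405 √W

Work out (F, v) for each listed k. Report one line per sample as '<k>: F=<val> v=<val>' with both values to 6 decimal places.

0: F=70.477408 v=-4.134375
1: F=18.227083 v=-11.050422
2: F=56.427566 v=-1.456119

k=0: u−w=36.443000, u+w=-15.991000; √(b/2)=1.933908, √(2b)=3.867816; F=1.933908×36.443=70.477408, v=-15.991000/3.867816=-4.134375
k=1: u−w=9.425000, u+w=-42.741000; √(b/2)=1.933908, √(2b)=3.867816; F=1.933908×9.425=18.227083, v=-42.741000/3.867816=-11.050422
k=2: u−w=29.178000, u+w=-5.632000; √(b/2)=1.933908, √(2b)=3.867816; F=1.933908×29.178=56.427566, v=-5.632000/3.867816=-1.456119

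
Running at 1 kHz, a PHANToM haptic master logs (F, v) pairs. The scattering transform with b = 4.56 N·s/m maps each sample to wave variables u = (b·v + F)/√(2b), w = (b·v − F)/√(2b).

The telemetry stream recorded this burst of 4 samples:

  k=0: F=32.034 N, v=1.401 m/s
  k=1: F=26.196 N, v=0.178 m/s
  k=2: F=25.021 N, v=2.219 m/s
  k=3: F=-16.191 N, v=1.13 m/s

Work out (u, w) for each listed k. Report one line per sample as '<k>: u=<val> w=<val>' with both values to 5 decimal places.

k=0: b·v=4.56×1.401=6.38856; √(2b)=3.01993; u=(6.38856+32.034)/3.01993=12.72298, w=(6.38856−32.034)/3.01993=-8.49205
k=1: b·v=4.56×0.178=0.81168; √(2b)=3.01993; u=(0.81168+26.196)/3.01993=8.94314, w=(0.81168−26.196)/3.01993=-8.40559
k=2: b·v=4.56×2.219=10.11864; √(2b)=3.01993; u=(10.11864+25.021)/3.01993=11.63590, w=(10.11864−25.021)/3.01993=-4.93466
k=3: b·v=4.56×1.13=5.15280; √(2b)=3.01993; u=(5.15280+(-16.191))/3.01993=-3.65511, w=(5.15280−(-16.191))/3.01993=7.06764

0: u=12.72298 w=-8.49205
1: u=8.94314 w=-8.40559
2: u=11.63590 w=-4.93466
3: u=-3.65511 w=7.06764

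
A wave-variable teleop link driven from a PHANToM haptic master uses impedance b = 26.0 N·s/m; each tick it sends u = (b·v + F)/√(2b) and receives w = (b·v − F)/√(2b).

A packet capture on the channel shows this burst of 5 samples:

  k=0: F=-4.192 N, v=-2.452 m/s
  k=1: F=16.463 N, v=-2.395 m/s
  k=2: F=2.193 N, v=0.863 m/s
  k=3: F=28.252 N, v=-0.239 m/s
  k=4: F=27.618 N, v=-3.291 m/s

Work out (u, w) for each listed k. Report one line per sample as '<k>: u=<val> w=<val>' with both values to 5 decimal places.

k=0: b·v=26.0×(-2.452)=-63.75200; √(2b)=7.21110; u=(-63.75200+(-4.192))/7.21110=-9.42214, w=(-63.75200−(-4.192))/7.21110=-8.25949
k=1: b·v=26.0×(-2.395)=-62.27000; √(2b)=7.21110; u=(-62.27000+16.463)/7.21110=-6.35229, w=(-62.27000−16.463)/7.21110=-10.91830
k=2: b·v=26.0×0.863=22.43800; √(2b)=7.21110; u=(22.43800+2.193)/7.21110=3.41571, w=(22.43800−2.193)/7.21110=2.80748
k=3: b·v=26.0×(-0.239)=-6.21400; √(2b)=7.21110; u=(-6.21400+28.252)/7.21110=3.05612, w=(-6.21400−28.252)/7.21110=-4.77957
k=4: b·v=26.0×(-3.291)=-85.56600; √(2b)=7.21110; u=(-85.56600+27.618)/7.21110=-8.03594, w=(-85.56600−27.618)/7.21110=-15.69580

0: u=-9.42214 w=-8.25949
1: u=-6.35229 w=-10.91830
2: u=3.41571 w=2.80748
3: u=3.05612 w=-4.77957
4: u=-8.03594 w=-15.69580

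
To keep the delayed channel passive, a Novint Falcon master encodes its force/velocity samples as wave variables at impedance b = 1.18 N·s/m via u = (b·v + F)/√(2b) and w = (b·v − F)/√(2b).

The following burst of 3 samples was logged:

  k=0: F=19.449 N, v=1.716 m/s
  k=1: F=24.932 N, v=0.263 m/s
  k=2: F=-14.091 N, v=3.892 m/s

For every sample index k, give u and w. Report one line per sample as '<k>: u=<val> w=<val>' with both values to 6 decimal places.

k=0: b·v=1.18×1.716=2.024880; √(2b)=1.536229; u=(2.024880+19.449)/1.536229=13.978305, w=(2.024880−19.449)/1.536229=-11.342136
k=1: b·v=1.18×0.263=0.310340; √(2b)=1.536229; u=(0.310340+24.932)/1.536229=16.431364, w=(0.310340−24.932)/1.536229=-16.027336
k=2: b·v=1.18×3.892=4.592560; √(2b)=1.536229; u=(4.592560+(-14.091))/1.536229=-6.182958, w=(4.592560−(-14.091))/1.536229=12.161962

0: u=13.978305 w=-11.342136
1: u=16.431364 w=-16.027336
2: u=-6.182958 w=12.161962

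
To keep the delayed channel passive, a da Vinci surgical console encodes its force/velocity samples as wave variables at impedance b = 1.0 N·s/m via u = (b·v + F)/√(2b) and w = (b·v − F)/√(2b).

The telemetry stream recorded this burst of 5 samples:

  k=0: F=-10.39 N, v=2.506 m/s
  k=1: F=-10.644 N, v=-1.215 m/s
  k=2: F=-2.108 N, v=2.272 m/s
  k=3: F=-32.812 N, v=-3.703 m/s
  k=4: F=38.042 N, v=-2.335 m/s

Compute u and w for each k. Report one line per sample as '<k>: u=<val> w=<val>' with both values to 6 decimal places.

0: u=-5.574830 w=9.118849
1: u=-8.385579 w=6.667310
2: u=0.115966 w=3.097128
3: u=-25.820004 w=20.583171
4: u=25.248662 w=-28.550851

k=0: b·v=1.0×2.506=2.506000; √(2b)=1.414214; u=(2.506000+(-10.39))/1.414214=-5.574830, w=(2.506000−(-10.39))/1.414214=9.118849
k=1: b·v=1.0×(-1.215)=-1.215000; √(2b)=1.414214; u=(-1.215000+(-10.644))/1.414214=-8.385579, w=(-1.215000−(-10.644))/1.414214=6.667310
k=2: b·v=1.0×2.272=2.272000; √(2b)=1.414214; u=(2.272000+(-2.108))/1.414214=0.115966, w=(2.272000−(-2.108))/1.414214=3.097128
k=3: b·v=1.0×(-3.703)=-3.703000; √(2b)=1.414214; u=(-3.703000+(-32.812))/1.414214=-25.820004, w=(-3.703000−(-32.812))/1.414214=20.583171
k=4: b·v=1.0×(-2.335)=-2.335000; √(2b)=1.414214; u=(-2.335000+38.042)/1.414214=25.248662, w=(-2.335000−38.042)/1.414214=-28.550851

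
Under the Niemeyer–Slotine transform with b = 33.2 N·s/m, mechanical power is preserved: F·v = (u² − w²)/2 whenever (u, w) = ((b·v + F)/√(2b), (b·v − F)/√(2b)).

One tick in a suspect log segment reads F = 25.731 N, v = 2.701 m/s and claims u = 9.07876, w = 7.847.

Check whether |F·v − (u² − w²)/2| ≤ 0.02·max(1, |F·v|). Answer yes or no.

no

F·v = 25.731×2.701 = 69.49943 W.
(u² − w²)/2 = (82.42388 − 61.57541)/2 = 10.42424 W.
|Δ| = 59.07519;  2% of max(1, |F·v|) = 1.38999.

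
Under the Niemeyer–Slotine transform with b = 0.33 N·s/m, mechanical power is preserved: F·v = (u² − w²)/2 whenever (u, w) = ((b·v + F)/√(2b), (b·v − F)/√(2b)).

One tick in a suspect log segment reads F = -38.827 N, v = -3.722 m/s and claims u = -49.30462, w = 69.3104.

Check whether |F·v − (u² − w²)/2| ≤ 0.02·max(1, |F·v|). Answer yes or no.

no

F·v = (-38.827)×(-3.722) = 144.51409 W.
(u² − w²)/2 = (2430.94555 − 4803.93155)/2 = -1186.49300 W.
|Δ| = 1331.00709;  2% of max(1, |F·v|) = 2.89028.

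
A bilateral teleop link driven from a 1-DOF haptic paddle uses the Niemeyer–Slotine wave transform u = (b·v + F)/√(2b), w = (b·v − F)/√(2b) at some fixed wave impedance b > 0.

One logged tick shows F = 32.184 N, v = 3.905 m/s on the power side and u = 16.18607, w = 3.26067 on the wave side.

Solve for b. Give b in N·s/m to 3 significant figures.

u + w = 19.44674;  u + w = √(2b)·v, so √(2b) = 19.44674/3.905 = 4.97996.
b = (√(2b))²/2 = 24.79999/2 = 12.40000.
(Check via u − w = 2F/√(2b): u − w = 12.92540, 2F/√(2b) = 12.92541.)

b = 12.4 N·s/m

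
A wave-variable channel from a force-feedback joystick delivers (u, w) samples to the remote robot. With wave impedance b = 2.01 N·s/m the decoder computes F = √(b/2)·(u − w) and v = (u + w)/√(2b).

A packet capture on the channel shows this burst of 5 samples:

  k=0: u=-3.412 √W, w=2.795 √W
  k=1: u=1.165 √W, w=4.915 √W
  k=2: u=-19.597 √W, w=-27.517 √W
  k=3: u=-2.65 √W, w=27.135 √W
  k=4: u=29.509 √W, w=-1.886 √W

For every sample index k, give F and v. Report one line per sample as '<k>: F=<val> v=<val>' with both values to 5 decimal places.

k=0: u−w=-6.20700, u+w=-0.61700; √(b/2)=1.00250, √(2b)=2.00499; F=1.00250×(-6.207)=-6.22250, v=-0.61700/2.00499=-0.30773
k=1: u−w=-3.75000, u+w=6.08000; √(b/2)=1.00250, √(2b)=2.00499; F=1.00250×(-3.75)=-3.75936, v=6.08000/2.00499=3.03243
k=2: u−w=7.92000, u+w=-47.11400; √(b/2)=1.00250, √(2b)=2.00499; F=1.00250×7.92=7.93978, v=-47.11400/2.00499=-23.49833
k=3: u−w=-29.78500, u+w=24.48500; √(b/2)=1.00250, √(2b)=2.00499; F=1.00250×(-29.785)=-29.85937, v=24.48500/2.00499=12.21201
k=4: u−w=31.39500, u+w=27.62300; √(b/2)=1.00250, √(2b)=2.00499; F=1.00250×31.395=31.47339, v=27.62300/2.00499=13.77710

0: F=-6.22250 v=-0.30773
1: F=-3.75936 v=3.03243
2: F=7.93978 v=-23.49833
3: F=-29.85937 v=12.21201
4: F=31.47339 v=13.77710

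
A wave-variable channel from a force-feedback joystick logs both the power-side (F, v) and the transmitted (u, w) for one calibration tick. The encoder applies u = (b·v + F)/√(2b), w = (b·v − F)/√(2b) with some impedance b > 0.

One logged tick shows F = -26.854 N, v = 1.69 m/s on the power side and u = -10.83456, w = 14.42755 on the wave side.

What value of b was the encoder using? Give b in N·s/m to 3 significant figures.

b = 2.26 N·s/m

u + w = 3.5930;  u + w = √(2b)·v, so √(2b) = 3.5930/1.69 = 2.1260.
b = (√(2b))²/2 = 4.5200/2 = 2.2600.
(Check via u − w = 2F/√(2b): u − w = -25.2621, 2F/√(2b) = -25.2621.)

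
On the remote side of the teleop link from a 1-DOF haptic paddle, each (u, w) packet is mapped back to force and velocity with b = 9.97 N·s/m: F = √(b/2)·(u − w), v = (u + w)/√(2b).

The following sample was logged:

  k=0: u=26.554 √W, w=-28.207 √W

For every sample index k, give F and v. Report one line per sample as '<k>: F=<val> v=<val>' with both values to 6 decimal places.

k=0: u−w=54.761000, u+w=-1.653000; √(b/2)=2.232711, √(2b)=4.465423; F=2.232711×54.761=122.265507, v=-1.653000/4.465423=-0.370178

0: F=122.265507 v=-0.370178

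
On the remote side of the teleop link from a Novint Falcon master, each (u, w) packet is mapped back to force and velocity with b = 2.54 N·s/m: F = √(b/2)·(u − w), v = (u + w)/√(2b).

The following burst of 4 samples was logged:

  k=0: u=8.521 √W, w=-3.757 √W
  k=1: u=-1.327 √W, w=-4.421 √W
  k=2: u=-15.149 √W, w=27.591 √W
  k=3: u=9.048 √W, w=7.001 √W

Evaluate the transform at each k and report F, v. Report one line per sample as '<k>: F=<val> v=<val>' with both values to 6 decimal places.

k=0: u−w=12.278000, u+w=4.764000; √(b/2)=1.126943, √(2b)=2.253886; F=1.126943×12.278=13.836603, v=4.764000/2.253886=2.113683
k=1: u−w=3.094000, u+w=-5.748000; √(b/2)=1.126943, √(2b)=2.253886; F=1.126943×3.094=3.486761, v=-5.748000/2.253886=-2.550263
k=2: u−w=-42.740000, u+w=12.442000; √(b/2)=1.126943, √(2b)=2.253886; F=1.126943×(-42.74)=-48.165534, v=12.442000/2.253886=5.520245
k=3: u−w=2.047000, u+w=16.049000; √(b/2)=1.126943, √(2b)=2.253886; F=1.126943×2.047=2.306852, v=16.049000/2.253886=7.120592

0: F=13.836603 v=2.113683
1: F=3.486761 v=-2.550263
2: F=-48.165534 v=5.520245
3: F=2.306852 v=7.120592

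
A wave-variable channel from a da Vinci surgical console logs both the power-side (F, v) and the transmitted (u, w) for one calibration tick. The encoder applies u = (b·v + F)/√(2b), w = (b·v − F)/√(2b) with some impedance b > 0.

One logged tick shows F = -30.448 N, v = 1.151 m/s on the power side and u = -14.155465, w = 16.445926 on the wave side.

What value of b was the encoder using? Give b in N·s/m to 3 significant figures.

b = 1.98 N·s/m

u + w = 2.290461;  u + w = √(2b)·v, so √(2b) = 2.290461/1.151 = 1.989975.
b = (√(2b))²/2 = 3.960000/2 = 1.980000.
(Check via u − w = 2F/√(2b): u − w = -30.601391, 2F/√(2b) = -30.601392.)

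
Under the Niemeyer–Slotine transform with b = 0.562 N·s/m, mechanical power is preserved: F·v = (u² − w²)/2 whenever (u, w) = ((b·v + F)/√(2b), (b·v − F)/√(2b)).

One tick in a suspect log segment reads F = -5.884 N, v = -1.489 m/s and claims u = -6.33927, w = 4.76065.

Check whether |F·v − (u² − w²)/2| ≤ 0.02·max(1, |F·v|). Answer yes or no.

F·v = (-5.884)×(-1.489) = 8.7613 W.
(u² − w²)/2 = (40.1863 − 22.6638)/2 = 8.7613 W.
|Δ| = 0.0000;  2% of max(1, |F·v|) = 0.1752.

yes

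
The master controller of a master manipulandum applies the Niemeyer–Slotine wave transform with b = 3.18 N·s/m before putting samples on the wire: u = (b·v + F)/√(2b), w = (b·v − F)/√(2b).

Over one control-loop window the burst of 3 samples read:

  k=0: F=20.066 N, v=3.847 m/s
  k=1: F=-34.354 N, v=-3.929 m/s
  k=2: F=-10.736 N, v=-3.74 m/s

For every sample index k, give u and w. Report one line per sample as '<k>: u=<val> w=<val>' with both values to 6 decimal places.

k=0: b·v=3.18×3.847=12.233460; √(2b)=2.521904; u=(12.233460+20.066)/2.521904=12.807569, w=(12.233460−20.066)/2.521904=-3.105804
k=1: b·v=3.18×(-3.929)=-12.494220; √(2b)=2.521904; u=(-12.494220+(-34.354))/2.521904=-18.576528, w=(-12.494220−(-34.354))/2.521904=8.667967
k=2: b·v=3.18×(-3.74)=-11.893200; √(2b)=2.521904; u=(-11.893200+(-10.736))/2.521904=-8.973061, w=(-11.893200−(-10.736))/2.521904=-0.458860

0: u=12.807569 w=-3.105804
1: u=-18.576528 w=8.667967
2: u=-8.973061 w=-0.458860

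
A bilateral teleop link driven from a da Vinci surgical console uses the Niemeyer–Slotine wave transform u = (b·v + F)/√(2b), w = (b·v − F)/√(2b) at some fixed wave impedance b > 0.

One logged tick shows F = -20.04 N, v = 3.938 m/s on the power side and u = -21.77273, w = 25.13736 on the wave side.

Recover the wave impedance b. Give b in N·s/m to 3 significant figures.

b = 0.365 N·s/m

u + w = 3.36463;  u + w = √(2b)·v, so √(2b) = 3.36463/3.938 = 0.85440.
b = (√(2b))²/2 = 0.73000/2 = 0.36500.
(Check via u − w = 2F/√(2b): u − w = -46.91009, 2F/√(2b) = -46.91007.)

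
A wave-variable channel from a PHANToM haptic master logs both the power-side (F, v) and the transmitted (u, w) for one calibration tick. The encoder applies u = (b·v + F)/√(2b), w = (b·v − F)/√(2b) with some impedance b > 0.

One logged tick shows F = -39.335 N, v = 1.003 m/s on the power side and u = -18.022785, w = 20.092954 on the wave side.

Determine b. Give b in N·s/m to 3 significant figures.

b = 2.13 N·s/m

u + w = 2.070169;  u + w = √(2b)·v, so √(2b) = 2.070169/1.003 = 2.063977.
b = (√(2b))²/2 = 4.260001/2 = 2.130001.
(Check via u − w = 2F/√(2b): u − w = -38.115739, 2F/√(2b) = -38.115734.)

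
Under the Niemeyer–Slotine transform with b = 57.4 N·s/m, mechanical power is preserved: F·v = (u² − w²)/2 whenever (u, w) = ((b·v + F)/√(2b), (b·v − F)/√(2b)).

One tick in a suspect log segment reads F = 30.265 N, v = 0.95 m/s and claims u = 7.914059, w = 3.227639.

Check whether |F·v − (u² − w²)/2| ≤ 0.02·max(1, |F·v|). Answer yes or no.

no

F·v = 30.265×0.95 = 28.751750 W.
(u² − w²)/2 = (62.632330 − 10.417654)/2 = 26.107338 W.
|Δ| = 2.644412;  2% of max(1, |F·v|) = 0.575035.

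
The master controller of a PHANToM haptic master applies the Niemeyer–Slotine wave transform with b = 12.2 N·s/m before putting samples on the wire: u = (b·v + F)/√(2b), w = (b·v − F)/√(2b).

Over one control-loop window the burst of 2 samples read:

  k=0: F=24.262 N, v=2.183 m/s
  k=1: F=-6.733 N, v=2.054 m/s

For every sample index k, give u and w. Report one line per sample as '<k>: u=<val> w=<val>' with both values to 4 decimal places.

0: u=10.3033 w=0.4799
1: u=3.7099 w=6.4361

k=0: b·v=12.2×2.183=26.6326; √(2b)=4.9396; u=(26.6326+24.262)/4.9396=10.3033, w=(26.6326−24.262)/4.9396=0.4799
k=1: b·v=12.2×2.054=25.0588; √(2b)=4.9396; u=(25.0588+(-6.733))/4.9396=3.7099, w=(25.0588−(-6.733))/4.9396=6.4361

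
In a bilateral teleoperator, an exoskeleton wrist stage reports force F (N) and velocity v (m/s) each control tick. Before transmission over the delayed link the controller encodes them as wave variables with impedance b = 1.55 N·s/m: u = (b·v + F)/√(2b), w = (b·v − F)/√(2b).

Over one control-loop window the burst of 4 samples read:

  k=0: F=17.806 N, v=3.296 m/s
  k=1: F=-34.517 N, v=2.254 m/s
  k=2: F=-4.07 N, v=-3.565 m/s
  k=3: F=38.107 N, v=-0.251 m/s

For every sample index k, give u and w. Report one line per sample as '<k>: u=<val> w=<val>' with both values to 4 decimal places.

0: u=13.0147 w=-7.2115
1: u=-17.6201 w=21.5886
2: u=-5.4500 w=-0.8268
3: u=21.4224 w=-21.8643

k=0: b·v=1.55×3.296=5.1088; √(2b)=1.7607; u=(5.1088+17.806)/1.7607=13.0147, w=(5.1088−17.806)/1.7607=-7.2115
k=1: b·v=1.55×2.254=3.4937; √(2b)=1.7607; u=(3.4937+(-34.517))/1.7607=-17.6201, w=(3.4937−(-34.517))/1.7607=21.5886
k=2: b·v=1.55×(-3.565)=-5.5258; √(2b)=1.7607; u=(-5.5258+(-4.07))/1.7607=-5.4500, w=(-5.5258−(-4.07))/1.7607=-0.8268
k=3: b·v=1.55×(-0.251)=-0.3891; √(2b)=1.7607; u=(-0.3891+38.107)/1.7607=21.4224, w=(-0.3891−38.107)/1.7607=-21.8643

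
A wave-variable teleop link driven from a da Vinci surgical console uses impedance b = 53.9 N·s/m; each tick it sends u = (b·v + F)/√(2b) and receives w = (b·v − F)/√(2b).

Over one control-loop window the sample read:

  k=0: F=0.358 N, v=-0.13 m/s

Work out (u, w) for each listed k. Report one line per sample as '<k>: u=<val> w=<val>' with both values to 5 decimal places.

0: u=-0.64039 w=-0.70935

k=0: b·v=53.9×(-0.13)=-7.00700; √(2b)=10.38268; u=(-7.00700+0.358)/10.38268=-0.64039, w=(-7.00700−0.358)/10.38268=-0.70935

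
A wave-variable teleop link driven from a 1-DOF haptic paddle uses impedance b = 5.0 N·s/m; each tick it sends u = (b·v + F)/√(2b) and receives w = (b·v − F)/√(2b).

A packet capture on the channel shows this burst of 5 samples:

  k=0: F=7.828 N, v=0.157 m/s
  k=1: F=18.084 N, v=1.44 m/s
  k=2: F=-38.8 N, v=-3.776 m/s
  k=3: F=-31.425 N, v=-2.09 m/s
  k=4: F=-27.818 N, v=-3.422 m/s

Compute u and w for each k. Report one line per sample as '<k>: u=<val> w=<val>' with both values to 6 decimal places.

k=0: b·v=5.0×0.157=0.785000; √(2b)=3.162278; u=(0.785000+7.828)/3.162278=2.723670, w=(0.785000−7.828)/3.162278=-2.227192
k=1: b·v=5.0×1.44=7.200000; √(2b)=3.162278; u=(7.200000+18.084)/3.162278=7.995503, w=(7.200000−18.084)/3.162278=-3.441823
k=2: b·v=5.0×(-3.776)=-18.880000; √(2b)=3.162278; u=(-18.880000+(-38.8))/3.162278=-18.240018, w=(-18.880000−(-38.8))/3.162278=6.299257
k=3: b·v=5.0×(-2.09)=-10.450000; √(2b)=3.162278; u=(-10.450000+(-31.425))/3.162278=-13.242038, w=(-10.450000−(-31.425))/3.162278=6.632877
k=4: b·v=5.0×(-3.422)=-17.110000; √(2b)=3.162278; u=(-17.110000+(-27.818))/3.162278=-14.207481, w=(-17.110000−(-27.818))/3.162278=3.386167

0: u=2.723670 w=-2.227192
1: u=7.995503 w=-3.441823
2: u=-18.240018 w=6.299257
3: u=-13.242038 w=6.632877
4: u=-14.207481 w=3.386167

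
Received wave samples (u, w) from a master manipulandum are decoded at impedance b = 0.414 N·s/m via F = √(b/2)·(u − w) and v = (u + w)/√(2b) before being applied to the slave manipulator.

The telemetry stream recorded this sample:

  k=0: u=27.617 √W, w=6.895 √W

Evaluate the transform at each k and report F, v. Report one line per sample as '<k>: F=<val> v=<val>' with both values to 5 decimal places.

0: F=9.42794 v=37.92756

k=0: u−w=20.72200, u+w=34.51200; √(b/2)=0.45497, √(2b)=0.90995; F=0.45497×20.722=9.42794, v=34.51200/0.90995=37.92756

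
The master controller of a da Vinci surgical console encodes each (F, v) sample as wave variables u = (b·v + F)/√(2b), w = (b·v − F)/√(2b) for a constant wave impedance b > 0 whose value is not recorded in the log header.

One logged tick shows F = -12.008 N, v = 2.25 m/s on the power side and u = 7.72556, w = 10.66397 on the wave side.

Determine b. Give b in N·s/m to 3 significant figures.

u + w = 18.38953;  u + w = √(2b)·v, so √(2b) = 18.38953/2.25 = 8.17312.
b = (√(2b))²/2 = 66.79996/2 = 33.39998.
(Check via u − w = 2F/√(2b): u − w = -2.93841, 2F/√(2b) = -2.93841.)

b = 33.4 N·s/m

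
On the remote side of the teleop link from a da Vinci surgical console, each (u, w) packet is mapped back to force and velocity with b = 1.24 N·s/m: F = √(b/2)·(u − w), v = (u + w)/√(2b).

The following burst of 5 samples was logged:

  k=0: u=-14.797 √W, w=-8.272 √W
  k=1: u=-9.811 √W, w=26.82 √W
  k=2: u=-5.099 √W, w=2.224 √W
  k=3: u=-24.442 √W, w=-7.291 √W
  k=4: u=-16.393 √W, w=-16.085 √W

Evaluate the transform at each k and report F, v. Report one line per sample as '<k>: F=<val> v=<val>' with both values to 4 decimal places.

0: F=-5.1378 v=-14.6488
1: F=-28.8433 v=10.8007
2: F=-5.7661 v=-1.8256
3: F=-13.5047 v=-20.1505
4: F=-0.2425 v=-20.6236

k=0: u−w=-6.5250, u+w=-23.0690; √(b/2)=0.7874, √(2b)=1.5748; F=0.7874×(-6.525)=-5.1378, v=-23.0690/1.5748=-14.6488
k=1: u−w=-36.6310, u+w=17.0090; √(b/2)=0.7874, √(2b)=1.5748; F=0.7874×(-36.631)=-28.8433, v=17.0090/1.5748=10.8007
k=2: u−w=-7.3230, u+w=-2.8750; √(b/2)=0.7874, √(2b)=1.5748; F=0.7874×(-7.323)=-5.7661, v=-2.8750/1.5748=-1.8256
k=3: u−w=-17.1510, u+w=-31.7330; √(b/2)=0.7874, √(2b)=1.5748; F=0.7874×(-17.151)=-13.5047, v=-31.7330/1.5748=-20.1505
k=4: u−w=-0.3080, u+w=-32.4780; √(b/2)=0.7874, √(2b)=1.5748; F=0.7874×(-0.308)=-0.2425, v=-32.4780/1.5748=-20.6236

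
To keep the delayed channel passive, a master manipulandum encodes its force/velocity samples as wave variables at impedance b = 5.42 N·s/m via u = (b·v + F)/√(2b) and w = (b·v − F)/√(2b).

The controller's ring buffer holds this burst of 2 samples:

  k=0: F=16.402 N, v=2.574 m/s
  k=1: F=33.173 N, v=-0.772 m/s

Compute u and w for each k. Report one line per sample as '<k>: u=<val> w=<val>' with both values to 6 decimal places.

k=0: b·v=5.42×2.574=13.951080; √(2b)=3.292416; u=(13.951080+16.402)/3.292416=9.219092, w=(13.951080−16.402)/3.292416=-0.744414
k=1: b·v=5.42×(-0.772)=-4.184240; √(2b)=3.292416; u=(-4.184240+33.173)/3.292416=8.804709, w=(-4.184240−33.173)/3.292416=-11.346454

0: u=9.219092 w=-0.744414
1: u=8.804709 w=-11.346454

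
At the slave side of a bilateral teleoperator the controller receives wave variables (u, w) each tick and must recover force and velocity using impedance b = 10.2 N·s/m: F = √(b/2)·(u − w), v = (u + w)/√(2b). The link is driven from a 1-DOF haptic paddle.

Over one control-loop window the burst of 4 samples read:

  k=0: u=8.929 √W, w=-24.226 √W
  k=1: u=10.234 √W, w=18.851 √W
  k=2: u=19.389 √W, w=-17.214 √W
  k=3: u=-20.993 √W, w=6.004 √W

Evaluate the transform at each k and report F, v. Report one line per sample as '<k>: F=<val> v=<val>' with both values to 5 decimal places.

k=0: u−w=33.15500, u+w=-15.29700; √(b/2)=2.25832, √(2b)=4.51664; F=2.25832×33.155=74.87453, v=-15.29700/4.51664=-3.38681
k=1: u−w=-8.61700, u+w=29.08500; √(b/2)=2.25832, √(2b)=4.51664; F=2.25832×(-8.617)=-19.45993, v=29.08500/4.51664=6.43953
k=2: u−w=36.60300, u+w=2.17500; √(b/2)=2.25832, √(2b)=4.51664; F=2.25832×36.603=82.66121, v=2.17500/4.51664=0.48155
k=3: u−w=-26.99700, u+w=-14.98900; √(b/2)=2.25832, √(2b)=4.51664; F=2.25832×(-26.997)=-60.96781, v=-14.98900/4.51664=-3.31862

0: F=74.87453 v=-3.38681
1: F=-19.45993 v=6.43953
2: F=82.66121 v=0.48155
3: F=-60.96781 v=-3.31862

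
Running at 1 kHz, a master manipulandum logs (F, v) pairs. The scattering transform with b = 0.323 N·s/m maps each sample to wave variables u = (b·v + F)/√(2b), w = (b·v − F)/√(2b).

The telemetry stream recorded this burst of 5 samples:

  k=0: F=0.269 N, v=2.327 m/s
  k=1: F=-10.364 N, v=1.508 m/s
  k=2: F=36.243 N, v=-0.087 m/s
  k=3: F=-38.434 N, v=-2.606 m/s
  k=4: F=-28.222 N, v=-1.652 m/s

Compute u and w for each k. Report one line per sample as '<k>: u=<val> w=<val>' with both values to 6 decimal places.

k=0: b·v=0.323×2.327=0.751621; √(2b)=0.803741; u=(0.751621+0.269)/0.803741=1.269838, w=(0.751621−0.269)/0.803741=0.600468
k=1: b·v=0.323×1.508=0.487084; √(2b)=0.803741; u=(0.487084+(-10.364))/0.803741=-12.288676, w=(0.487084−(-10.364))/0.803741=13.500718
k=2: b·v=0.323×(-0.087)=-0.028101; √(2b)=0.803741; u=(-0.028101+36.243)/0.803741=45.057908, w=(-0.028101−36.243)/0.803741=-45.127833
k=3: b·v=0.323×(-2.606)=-0.841738; √(2b)=0.803741; u=(-0.841738+(-38.434))/0.803741=-48.866147, w=(-0.841738−(-38.434))/0.803741=46.771597
k=4: b·v=0.323×(-1.652)=-0.533596; √(2b)=0.803741; u=(-0.533596+(-28.222))/0.803741=-35.777181, w=(-0.533596−(-28.222))/0.803741=34.449400

0: u=1.269838 w=0.600468
1: u=-12.288676 w=13.500718
2: u=45.057908 w=-45.127833
3: u=-48.866147 w=46.771597
4: u=-35.777181 w=34.449400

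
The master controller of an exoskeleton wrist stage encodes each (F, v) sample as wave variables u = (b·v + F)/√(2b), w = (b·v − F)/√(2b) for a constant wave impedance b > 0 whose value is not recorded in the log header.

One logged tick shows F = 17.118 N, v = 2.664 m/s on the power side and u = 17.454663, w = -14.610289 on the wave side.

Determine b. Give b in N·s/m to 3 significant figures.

u + w = 2.844374;  u + w = √(2b)·v, so √(2b) = 2.844374/2.664 = 1.067708.
b = (√(2b))²/2 = 1.140000/2 = 0.570000.
(Check via u − w = 2F/√(2b): u − w = 32.064952, 2F/√(2b) = 32.064948.)

b = 0.57 N·s/m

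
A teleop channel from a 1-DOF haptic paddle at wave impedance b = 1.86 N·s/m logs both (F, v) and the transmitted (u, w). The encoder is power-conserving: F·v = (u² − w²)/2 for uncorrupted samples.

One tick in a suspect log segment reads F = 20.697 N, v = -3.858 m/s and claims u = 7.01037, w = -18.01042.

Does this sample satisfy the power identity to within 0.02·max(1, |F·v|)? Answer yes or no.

no

F·v = 20.697×(-3.858) = -79.8490 W.
(u² − w²)/2 = (49.1453 − 324.3752)/2 = -137.6150 W.
|Δ| = 57.7659;  2% of max(1, |F·v|) = 1.5970.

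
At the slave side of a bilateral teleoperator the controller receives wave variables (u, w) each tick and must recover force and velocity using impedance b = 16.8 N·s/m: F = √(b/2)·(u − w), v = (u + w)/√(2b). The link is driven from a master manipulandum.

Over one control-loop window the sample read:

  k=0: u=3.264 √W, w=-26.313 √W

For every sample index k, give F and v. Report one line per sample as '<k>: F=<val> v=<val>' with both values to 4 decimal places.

k=0: u−w=29.5770, u+w=-23.0490; √(b/2)=2.8983, √(2b)=5.7966; F=2.8983×29.577=85.7223, v=-23.0490/5.7966=-3.9763

0: F=85.7223 v=-3.9763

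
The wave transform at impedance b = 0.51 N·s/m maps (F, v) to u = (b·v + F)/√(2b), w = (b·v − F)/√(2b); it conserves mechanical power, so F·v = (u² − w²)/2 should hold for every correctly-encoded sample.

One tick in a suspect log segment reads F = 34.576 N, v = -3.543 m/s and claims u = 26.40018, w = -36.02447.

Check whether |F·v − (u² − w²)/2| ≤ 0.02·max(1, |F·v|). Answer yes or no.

F·v = 34.576×(-3.543) = -122.50277 W.
(u² − w²)/2 = (696.96950 − 1297.76244)/2 = -300.39647 W.
|Δ| = 177.89370;  2% of max(1, |F·v|) = 2.45006.

no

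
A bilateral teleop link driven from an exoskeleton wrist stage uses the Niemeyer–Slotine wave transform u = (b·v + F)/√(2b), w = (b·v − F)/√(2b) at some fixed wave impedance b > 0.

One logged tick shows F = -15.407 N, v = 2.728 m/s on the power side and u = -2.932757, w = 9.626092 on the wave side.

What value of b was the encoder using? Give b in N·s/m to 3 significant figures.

u + w = 6.693335;  u + w = √(2b)·v, so √(2b) = 6.693335/2.728 = 2.453569.
b = (√(2b))²/2 = 6.019999/2 = 3.009999.
(Check via u − w = 2F/√(2b): u − w = -12.558849, 2F/√(2b) = -12.558850.)

b = 3.01 N·s/m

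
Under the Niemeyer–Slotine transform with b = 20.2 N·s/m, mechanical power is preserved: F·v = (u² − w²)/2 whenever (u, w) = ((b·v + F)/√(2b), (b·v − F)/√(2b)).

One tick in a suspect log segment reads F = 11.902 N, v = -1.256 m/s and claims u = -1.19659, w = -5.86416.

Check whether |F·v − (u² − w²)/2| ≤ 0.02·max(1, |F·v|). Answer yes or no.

no

F·v = 11.902×(-1.256) = -14.9489 W.
(u² − w²)/2 = (1.4318 − 34.3884)/2 = -16.4783 W.
|Δ| = 1.5294;  2% of max(1, |F·v|) = 0.2990.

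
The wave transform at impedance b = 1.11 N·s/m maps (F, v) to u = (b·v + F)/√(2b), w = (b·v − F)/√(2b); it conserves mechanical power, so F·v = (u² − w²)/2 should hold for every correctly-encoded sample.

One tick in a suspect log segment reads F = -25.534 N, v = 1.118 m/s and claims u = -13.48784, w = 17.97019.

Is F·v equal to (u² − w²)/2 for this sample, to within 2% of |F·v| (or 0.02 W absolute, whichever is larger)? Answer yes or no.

F·v = (-25.534)×1.118 = -28.54701 W.
(u² − w²)/2 = (181.92183 − 322.92773)/2 = -70.50295 W.
|Δ| = 41.95594;  2% of max(1, |F·v|) = 0.57094.

no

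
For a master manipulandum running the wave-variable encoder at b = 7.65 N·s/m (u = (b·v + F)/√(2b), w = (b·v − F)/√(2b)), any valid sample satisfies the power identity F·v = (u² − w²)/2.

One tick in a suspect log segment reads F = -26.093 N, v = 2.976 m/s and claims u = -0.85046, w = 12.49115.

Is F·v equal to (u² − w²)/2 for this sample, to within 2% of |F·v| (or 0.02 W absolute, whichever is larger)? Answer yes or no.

F·v = (-26.093)×2.976 = -77.65277 W.
(u² − w²)/2 = (0.72328 − 156.02883)/2 = -77.65277 W.
|Δ| = 0.00001;  2% of max(1, |F·v|) = 1.55306.

yes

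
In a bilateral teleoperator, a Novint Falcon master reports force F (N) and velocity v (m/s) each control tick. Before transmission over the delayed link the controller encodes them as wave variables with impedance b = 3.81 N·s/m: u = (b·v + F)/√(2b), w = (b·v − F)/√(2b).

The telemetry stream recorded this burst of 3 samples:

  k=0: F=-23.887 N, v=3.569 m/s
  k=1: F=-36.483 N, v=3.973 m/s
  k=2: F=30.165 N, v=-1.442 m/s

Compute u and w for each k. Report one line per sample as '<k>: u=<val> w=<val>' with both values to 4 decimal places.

k=0: b·v=3.81×3.569=13.5979; √(2b)=2.7604; u=(13.5979+(-23.887))/2.7604=-3.7274, w=(13.5979−(-23.887))/2.7604=13.5793
k=1: b·v=3.81×3.973=15.1371; √(2b)=2.7604; u=(15.1371+(-36.483))/2.7604=-7.7328, w=(15.1371−(-36.483))/2.7604=18.7000
k=2: b·v=3.81×(-1.442)=-5.4940; √(2b)=2.7604; u=(-5.4940+30.165)/2.7604=8.9374, w=(-5.4940−30.165)/2.7604=-12.9179

0: u=-3.7274 w=13.5793
1: u=-7.7328 w=18.7000
2: u=8.9374 w=-12.9179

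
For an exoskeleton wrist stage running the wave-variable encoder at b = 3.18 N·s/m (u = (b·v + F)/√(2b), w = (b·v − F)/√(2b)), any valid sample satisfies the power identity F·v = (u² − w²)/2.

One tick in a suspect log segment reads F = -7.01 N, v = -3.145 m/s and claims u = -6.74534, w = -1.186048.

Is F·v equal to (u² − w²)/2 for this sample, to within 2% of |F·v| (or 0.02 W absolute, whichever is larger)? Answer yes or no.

yes

F·v = (-7.01)×(-3.145) = 22.046450 W.
(u² − w²)/2 = (45.499612 − 1.406710)/2 = 22.046451 W.
|Δ| = 0.000001;  2% of max(1, |F·v|) = 0.440929.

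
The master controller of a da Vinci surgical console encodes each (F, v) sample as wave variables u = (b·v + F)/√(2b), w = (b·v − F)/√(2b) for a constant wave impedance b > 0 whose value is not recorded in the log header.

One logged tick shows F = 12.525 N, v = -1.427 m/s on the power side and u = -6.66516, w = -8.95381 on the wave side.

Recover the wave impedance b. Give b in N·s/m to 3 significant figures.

u + w = -15.61897;  u + w = √(2b)·v, so √(2b) = -15.61897/(-1.427) = 10.94532.
b = (√(2b))²/2 = 119.80000/2 = 59.90000.
(Check via u − w = 2F/√(2b): u − w = 2.28865, 2F/√(2b) = 2.28865.)

b = 59.9 N·s/m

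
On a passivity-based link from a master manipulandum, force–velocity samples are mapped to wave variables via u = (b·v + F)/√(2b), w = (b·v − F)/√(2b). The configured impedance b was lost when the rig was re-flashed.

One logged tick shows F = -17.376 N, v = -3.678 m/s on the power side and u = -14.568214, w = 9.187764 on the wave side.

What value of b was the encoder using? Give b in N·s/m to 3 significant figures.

b = 1.07 N·s/m

u + w = -5.380450;  u + w = √(2b)·v, so √(2b) = -5.380450/(-3.678) = 1.462874.
b = (√(2b))²/2 = 2.140000/2 = 1.070000.
(Check via u − w = 2F/√(2b): u − w = -23.755978, 2F/√(2b) = -23.755979.)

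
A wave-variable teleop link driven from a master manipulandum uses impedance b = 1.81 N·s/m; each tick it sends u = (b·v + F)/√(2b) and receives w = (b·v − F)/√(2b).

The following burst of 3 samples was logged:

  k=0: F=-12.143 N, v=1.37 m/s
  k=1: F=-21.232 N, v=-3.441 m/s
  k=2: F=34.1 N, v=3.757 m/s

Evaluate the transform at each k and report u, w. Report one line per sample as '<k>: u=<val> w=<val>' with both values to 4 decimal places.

k=0: b·v=1.81×1.37=2.4797; √(2b)=1.9026; u=(2.4797+(-12.143))/1.9026=-5.0789, w=(2.4797−(-12.143))/1.9026=7.6855
k=1: b·v=1.81×(-3.441)=-6.2282; √(2b)=1.9026; u=(-6.2282+(-21.232))/1.9026=-14.4328, w=(-6.2282−(-21.232))/1.9026=7.8858
k=2: b·v=1.81×3.757=6.8002; √(2b)=1.9026; u=(6.8002+34.1)/1.9026=21.4967, w=(6.8002−34.1)/1.9026=-14.3485

0: u=-5.0789 w=7.6855
1: u=-14.4328 w=7.8858
2: u=21.4967 w=-14.3485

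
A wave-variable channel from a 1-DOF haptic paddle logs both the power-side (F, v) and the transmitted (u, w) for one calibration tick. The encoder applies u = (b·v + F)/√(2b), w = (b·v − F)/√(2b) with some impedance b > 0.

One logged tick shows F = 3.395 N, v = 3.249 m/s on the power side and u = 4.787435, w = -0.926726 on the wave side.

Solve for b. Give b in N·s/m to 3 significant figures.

b = 0.706 N·s/m

u + w = 3.860709;  u + w = √(2b)·v, so √(2b) = 3.860709/3.249 = 1.188276.
b = (√(2b))²/2 = 1.412000/2 = 0.706000.
(Check via u − w = 2F/√(2b): u − w = 5.714161, 2F/√(2b) = 5.714160.)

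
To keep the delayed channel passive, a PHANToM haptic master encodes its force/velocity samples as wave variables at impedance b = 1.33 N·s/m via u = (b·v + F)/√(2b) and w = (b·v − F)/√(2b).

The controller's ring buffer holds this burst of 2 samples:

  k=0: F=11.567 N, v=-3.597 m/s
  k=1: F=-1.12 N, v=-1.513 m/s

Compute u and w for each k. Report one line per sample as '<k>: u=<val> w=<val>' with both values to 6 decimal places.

k=0: b·v=1.33×(-3.597)=-4.784010; √(2b)=1.630951; u=(-4.784010+11.567)/1.630951=4.158918, w=(-4.784010−11.567)/1.630951=-10.025447
k=1: b·v=1.33×(-1.513)=-2.012290; √(2b)=1.630951; u=(-2.012290+(-1.12))/1.630951=-1.920530, w=(-2.012290−(-1.12))/1.630951=-0.547098

0: u=4.158918 w=-10.025447
1: u=-1.920530 w=-0.547098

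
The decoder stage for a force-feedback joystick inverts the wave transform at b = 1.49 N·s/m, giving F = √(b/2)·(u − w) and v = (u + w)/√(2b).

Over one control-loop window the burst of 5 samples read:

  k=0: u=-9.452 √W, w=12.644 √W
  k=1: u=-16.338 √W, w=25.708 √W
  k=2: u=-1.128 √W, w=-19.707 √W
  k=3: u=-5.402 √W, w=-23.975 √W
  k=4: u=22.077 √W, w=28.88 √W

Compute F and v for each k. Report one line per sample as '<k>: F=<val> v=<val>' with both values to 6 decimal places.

0: F=-19.071805 v=1.849076
1: F=-36.291325 v=5.427895
2: F=16.036163 v=-12.069391
3: F=16.030985 v=-17.017639
4: F=-5.871899 v=29.518598

k=0: u−w=-22.096000, u+w=3.192000; √(b/2)=0.863134, √(2b)=1.726268; F=0.863134×(-22.096)=-19.071805, v=3.192000/1.726268=1.849076
k=1: u−w=-42.046000, u+w=9.370000; √(b/2)=0.863134, √(2b)=1.726268; F=0.863134×(-42.046)=-36.291325, v=9.370000/1.726268=5.427895
k=2: u−w=18.579000, u+w=-20.835000; √(b/2)=0.863134, √(2b)=1.726268; F=0.863134×18.579=16.036163, v=-20.835000/1.726268=-12.069391
k=3: u−w=18.573000, u+w=-29.377000; √(b/2)=0.863134, √(2b)=1.726268; F=0.863134×18.573=16.030985, v=-29.377000/1.726268=-17.017639
k=4: u−w=-6.803000, u+w=50.957000; √(b/2)=0.863134, √(2b)=1.726268; F=0.863134×(-6.803)=-5.871899, v=50.957000/1.726268=29.518598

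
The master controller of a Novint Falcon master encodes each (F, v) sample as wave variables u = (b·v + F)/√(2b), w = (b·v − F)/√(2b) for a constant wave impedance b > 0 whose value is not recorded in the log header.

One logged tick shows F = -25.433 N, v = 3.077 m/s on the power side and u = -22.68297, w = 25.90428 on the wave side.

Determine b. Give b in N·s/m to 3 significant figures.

b = 0.548 N·s/m

u + w = 3.22131;  u + w = √(2b)·v, so √(2b) = 3.22131/3.077 = 1.04690.
b = (√(2b))²/2 = 1.09600/2 = 0.54800.
(Check via u − w = 2F/√(2b): u − w = -48.58725, 2F/√(2b) = -48.58728.)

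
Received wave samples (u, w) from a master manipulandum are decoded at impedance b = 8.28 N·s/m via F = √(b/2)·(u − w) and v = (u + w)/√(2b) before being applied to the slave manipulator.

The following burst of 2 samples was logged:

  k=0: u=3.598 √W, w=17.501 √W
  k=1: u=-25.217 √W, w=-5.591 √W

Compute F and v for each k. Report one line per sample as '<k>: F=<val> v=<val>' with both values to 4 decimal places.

0: F=-28.2884 v=5.1848
1: F=-39.9330 v=-7.5707

k=0: u−w=-13.9030, u+w=21.0990; √(b/2)=2.0347, √(2b)=4.0694; F=2.0347×(-13.903)=-28.2884, v=21.0990/4.0694=5.1848
k=1: u−w=-19.6260, u+w=-30.8080; √(b/2)=2.0347, √(2b)=4.0694; F=2.0347×(-19.626)=-39.9330, v=-30.8080/4.0694=-7.5707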